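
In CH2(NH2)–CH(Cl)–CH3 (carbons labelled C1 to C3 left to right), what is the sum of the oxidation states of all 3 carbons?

-4

Bonds to more-electronegative neighbours contribute +1 each, bonds to H or metals contribute −1 each, and C–C bonds contribute 0. Tallying each carbon:
C1: 1C, 2H, 1N → 0 − 2 + 1 = -1
C2: 2C, 1H, 1Cl → 0 − 1 + 1 = 0
C3: 1C, 3H → 0 − 3 = -3
Sum = -1 + 0 − 3 = -4.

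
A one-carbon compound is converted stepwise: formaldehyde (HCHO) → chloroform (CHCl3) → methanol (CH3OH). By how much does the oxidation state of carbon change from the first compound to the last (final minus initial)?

Carbon oxidation states along the series — formaldehyde: 0, chloroform: +2, methanol: -2.
Net change = -2 − (0) = -2.

-2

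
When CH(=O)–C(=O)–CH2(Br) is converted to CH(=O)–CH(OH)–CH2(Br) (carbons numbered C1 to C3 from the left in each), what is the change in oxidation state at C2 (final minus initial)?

Before: C2 has 2 bonds to C, 2 bonds to O → oxidation state +2.
After: C2 has 2 bonds to C, 1 bond to H, 1 bond to O → oxidation state 0.
Δ = 0 − (+2) = -2, so this is a reduction at C2.

-2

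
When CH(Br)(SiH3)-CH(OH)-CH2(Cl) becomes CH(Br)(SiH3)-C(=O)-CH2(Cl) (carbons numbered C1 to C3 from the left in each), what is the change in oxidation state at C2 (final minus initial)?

Before: C2 has 2 bonds to C, 1 bond to H, 1 bond to O → oxidation state 0.
After: C2 has 2 bonds to C, 2 bonds to O → oxidation state +2.
Δ = +2 − (0) = +2, so this is an oxidation at C2.

+2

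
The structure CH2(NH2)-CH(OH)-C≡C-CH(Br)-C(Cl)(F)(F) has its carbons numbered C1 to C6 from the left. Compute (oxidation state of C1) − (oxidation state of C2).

-1

C1: 1C, 2H, 1N → 0 − 2 + 1 = -1
C2: 2C, 1H, 1O → 0 − 1 + 1 = 0
Difference: -1 − (0) = -1.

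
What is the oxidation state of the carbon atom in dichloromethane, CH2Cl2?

0

Assign +1 per bond to O/N/halogen, −1 per bond to H or an electropositive element, and 0 per bond to carbon.
The carbon has one bond to H (-1), one bond to H (-1), one bond to Cl (+1), one bond to Cl (+1).
Oxidation state = -1 − 1 + 1 + 1 = 0.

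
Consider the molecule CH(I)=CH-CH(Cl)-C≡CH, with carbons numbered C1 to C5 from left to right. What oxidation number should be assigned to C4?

C4 has one bond to C (0), a triple bond to C (3×0 = 0).
Oxidation state = 0 + 0 = 0.

0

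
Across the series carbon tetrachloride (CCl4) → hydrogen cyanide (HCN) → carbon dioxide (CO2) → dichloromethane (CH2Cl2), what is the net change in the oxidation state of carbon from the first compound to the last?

-4

Carbon oxidation states along the series — carbon tetrachloride: +4, hydrogen cyanide: +2, carbon dioxide: +4, dichloromethane: 0.
Net change = 0 − (+4) = -4.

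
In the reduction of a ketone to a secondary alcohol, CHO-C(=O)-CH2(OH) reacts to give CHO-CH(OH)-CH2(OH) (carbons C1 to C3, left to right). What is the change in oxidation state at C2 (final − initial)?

Before: C2 has 2 bonds to C, 2 bonds to O → oxidation state +2.
After: C2 has 2 bonds to C, 1 bond to H, 1 bond to O → oxidation state 0.
Δ = 0 − (+2) = -2, so this is a reduction at C2.

-2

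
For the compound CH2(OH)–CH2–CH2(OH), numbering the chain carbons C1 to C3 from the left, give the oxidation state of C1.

C1 has one bond to C (0), one bond to H (-1), one bond to O (+1), one bond to H (-1).
Oxidation state = 0 − 1 + 1 − 1 = -1.

-1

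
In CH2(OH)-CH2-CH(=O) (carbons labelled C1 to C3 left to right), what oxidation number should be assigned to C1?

Bonds to more-electronegative neighbours contribute +1 each, bonds to H or metals contribute −1 each, and C–C bonds contribute 0.
C1 has one bond to C (0), one bond to H (-1), one bond to O (+1), one bond to H (-1).
Oxidation state = 0 − 1 + 1 − 1 = -1.

-1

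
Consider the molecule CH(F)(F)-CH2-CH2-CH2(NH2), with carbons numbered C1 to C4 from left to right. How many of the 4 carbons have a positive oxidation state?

1

Tallying each carbon's bonds:
C1: 1C, 1H, 2F → 0 − 1 + 2 = +1
C2: 2C, 2H → 0 − 2 = -2
C3: 2C, 2H → 0 − 2 = -2
C4: 1C, 2H, 1N → 0 − 2 + 1 = -1
1 carbon (C1) meets the condition.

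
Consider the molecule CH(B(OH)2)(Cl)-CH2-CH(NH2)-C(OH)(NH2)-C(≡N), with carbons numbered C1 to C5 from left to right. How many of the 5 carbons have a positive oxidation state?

Bonds to more-electronegative neighbours contribute +1 each, bonds to H or metals contribute −1 each, and C–C bonds contribute 0. Tallying each carbon:
C1: 1C, 1H, 1Cl, 1B → 0 − 1 + 1 − 1 = -1
C2: 2C, 2H → 0 − 2 = -2
C3: 2C, 1H, 1N → 0 − 1 + 1 = 0
C4: 2C, 1O, 1N → 0 + 1 + 1 = +2
C5: 1C, 3N → 0 + 3 = +3
2 carbons (C4, C5) meet the condition.

2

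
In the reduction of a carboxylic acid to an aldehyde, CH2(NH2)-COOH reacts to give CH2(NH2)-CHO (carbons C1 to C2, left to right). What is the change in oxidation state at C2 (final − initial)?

-2

Before: C2 has 1 bond to C, 3 bonds to O → oxidation state +3.
After: C2 has 1 bond to C, 1 bond to H, 2 bonds to O → oxidation state +1.
Δ = +1 − (+3) = -2, so this is a reduction at C2.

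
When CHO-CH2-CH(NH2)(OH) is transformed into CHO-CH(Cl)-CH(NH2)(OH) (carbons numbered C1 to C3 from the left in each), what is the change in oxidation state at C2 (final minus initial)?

+2

Before: C2 has 2 bonds to C, 2 bonds to H → oxidation state -2.
After: C2 has 2 bonds to C, 1 bond to H, 1 bond to Cl → oxidation state 0.
Δ = 0 − (-2) = +2, so this is an oxidation at C2.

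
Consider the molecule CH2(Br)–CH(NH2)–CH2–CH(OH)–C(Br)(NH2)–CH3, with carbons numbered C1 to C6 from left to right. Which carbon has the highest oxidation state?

C5

Bonds to more-electronegative neighbours contribute +1 each, bonds to H or metals contribute −1 each, and C–C bonds contribute 0. Tallying each carbon:
C1: 1C, 2H, 1Br → 0 − 2 + 1 = -1
C2: 2C, 1H, 1N → 0 − 1 + 1 = 0
C3: 2C, 2H → 0 − 2 = -2
C4: 2C, 1H, 1O → 0 − 1 + 1 = 0
C5: 2C, 1N, 1Br → 0 + 1 + 1 = +2
C6: 1C, 3H → 0 − 3 = -3
The most oxidised carbon is C5 at +2.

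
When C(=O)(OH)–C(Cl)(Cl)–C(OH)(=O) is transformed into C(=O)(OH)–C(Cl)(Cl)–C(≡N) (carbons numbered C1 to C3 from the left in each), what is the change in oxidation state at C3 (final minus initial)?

Before: C3 has 1 bond to C, 3 bonds to O → oxidation state +3.
After: C3 has 1 bond to C, 3 bonds to N → oxidation state +3.
Δ = +3 − (+3) = 0, so no net redox change at C3.

0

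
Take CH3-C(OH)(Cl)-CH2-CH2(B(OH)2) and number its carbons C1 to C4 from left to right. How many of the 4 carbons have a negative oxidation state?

3

Each bond to a more electronegative atom (O, N, halogen) counts +1, each bond to a less electronegative atom (H, metal, B, Si) counts −1, and each C–C bond counts 0. Tallying each carbon:
C1: 1C, 3H → 0 − 3 = -3
C2: 2C, 1O, 1Cl → 0 + 1 + 1 = +2
C3: 2C, 2H → 0 − 2 = -2
C4: 1C, 2H, 1B → 0 − 2 − 1 = -3
3 carbons (C1, C3, C4) meet the condition.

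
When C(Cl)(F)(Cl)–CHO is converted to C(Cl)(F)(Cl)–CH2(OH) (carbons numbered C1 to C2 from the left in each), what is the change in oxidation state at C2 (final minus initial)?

Before: C2 has 1 bond to C, 1 bond to H, 2 bonds to O → oxidation state +1.
After: C2 has 1 bond to C, 2 bonds to H, 1 bond to O → oxidation state -1.
Δ = -1 − (+1) = -2, so this is a reduction at C2.

-2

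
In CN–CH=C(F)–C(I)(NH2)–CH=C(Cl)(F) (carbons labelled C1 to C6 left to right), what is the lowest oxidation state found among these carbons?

Assign +1 per bond to O/N/halogen, −1 per bond to H or an electropositive element, and 0 per bond to carbon. Tallying each carbon:
C1: 1C, 3N → 0 + 3 = +3
C2: 3C, 1H → 0 − 1 = -1
C3: 3C, 1F → 0 + 1 = +1
C4: 2C, 1N, 1I → 0 + 1 + 1 = +2
C5: 3C, 1H → 0 − 1 = -1
C6: 2C, 1F, 1Cl → 0 + 1 + 1 = +2
The lowest value is -1.

-1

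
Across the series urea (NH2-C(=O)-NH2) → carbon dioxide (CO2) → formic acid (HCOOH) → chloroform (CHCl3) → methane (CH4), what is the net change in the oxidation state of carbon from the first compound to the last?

-8

Carbon oxidation states along the series — urea: +4, carbon dioxide: +4, formic acid: +2, chloroform: +2, methane: -4.
Net change = -4 − (+4) = -8.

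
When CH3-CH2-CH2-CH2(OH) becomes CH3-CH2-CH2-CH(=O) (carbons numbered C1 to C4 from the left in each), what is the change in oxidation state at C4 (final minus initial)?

+2

Before: C4 has 1 bond to C, 2 bonds to H, 1 bond to O → oxidation state -1.
After: C4 has 1 bond to C, 1 bond to H, 2 bonds to O → oxidation state +1.
Δ = +1 − (-1) = +2, so this is an oxidation at C4.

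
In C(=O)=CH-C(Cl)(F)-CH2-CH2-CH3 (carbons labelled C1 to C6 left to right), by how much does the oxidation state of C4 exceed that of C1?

-4

C4: 2C, 2H → 0 − 2 = -2
C1: 2C, 2O → 0 + 2 = +2
Difference: -2 − (+2) = -4.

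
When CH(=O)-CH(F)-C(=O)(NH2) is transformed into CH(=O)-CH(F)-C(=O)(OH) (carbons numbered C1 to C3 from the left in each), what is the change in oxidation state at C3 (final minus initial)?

0

Before: C3 has 1 bond to C, 2 bonds to O, 1 bond to N → oxidation state +3.
After: C3 has 1 bond to C, 3 bonds to O → oxidation state +3.
Δ = +3 − (+3) = 0, so no net redox change at C3.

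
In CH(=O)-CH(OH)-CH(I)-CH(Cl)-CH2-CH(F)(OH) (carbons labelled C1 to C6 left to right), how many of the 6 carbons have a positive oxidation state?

Tallying each carbon's bonds:
C1: 1C, 1H, 2O → 0 − 1 + 2 = +1
C2: 2C, 1H, 1O → 0 − 1 + 1 = 0
C3: 2C, 1H, 1I → 0 − 1 + 1 = 0
C4: 2C, 1H, 1Cl → 0 − 1 + 1 = 0
C5: 2C, 2H → 0 − 2 = -2
C6: 1C, 1H, 1O, 1F → 0 − 1 + 1 + 1 = +1
2 carbons (C1, C6) meet the condition.

2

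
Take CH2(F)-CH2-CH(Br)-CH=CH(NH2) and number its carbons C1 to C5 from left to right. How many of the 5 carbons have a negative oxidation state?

3

Tallying each carbon's bonds:
C1: 1C, 2H, 1F → 0 − 2 + 1 = -1
C2: 2C, 2H → 0 − 2 = -2
C3: 2C, 1H, 1Br → 0 − 1 + 1 = 0
C4: 3C, 1H → 0 − 1 = -1
C5: 2C, 1H, 1N → 0 − 1 + 1 = 0
3 carbons (C1, C2, C4) meet the condition.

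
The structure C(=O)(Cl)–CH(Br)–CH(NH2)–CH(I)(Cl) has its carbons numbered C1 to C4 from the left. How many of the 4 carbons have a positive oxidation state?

2

Tallying each carbon's bonds:
C1: 1C, 2O, 1Cl → 0 + 2 + 1 = +3
C2: 2C, 1H, 1Br → 0 − 1 + 1 = 0
C3: 2C, 1H, 1N → 0 − 1 + 1 = 0
C4: 1C, 1H, 1Cl, 1I → 0 − 1 + 1 + 1 = +1
2 carbons (C1, C4) meet the condition.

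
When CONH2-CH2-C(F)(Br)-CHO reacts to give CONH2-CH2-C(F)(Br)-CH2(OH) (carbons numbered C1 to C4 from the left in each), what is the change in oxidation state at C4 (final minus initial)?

Before: C4 has 1 bond to C, 1 bond to H, 2 bonds to O → oxidation state +1.
After: C4 has 1 bond to C, 2 bonds to H, 1 bond to O → oxidation state -1.
Δ = -1 − (+1) = -2, so this is a reduction at C4.

-2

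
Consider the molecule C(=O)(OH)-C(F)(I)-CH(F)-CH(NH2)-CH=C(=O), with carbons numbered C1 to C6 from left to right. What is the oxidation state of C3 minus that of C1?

C3: 2C, 1H, 1F → 0 − 1 + 1 = 0
C1: 1C, 3O → 0 + 3 = +3
Difference: 0 − (+3) = -3.

-3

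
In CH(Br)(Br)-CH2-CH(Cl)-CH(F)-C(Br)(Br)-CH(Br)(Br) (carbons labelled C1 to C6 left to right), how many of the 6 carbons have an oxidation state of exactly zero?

Each bond to a more electronegative atom (O, N, halogen) counts +1, each bond to a less electronegative atom (H, metal, B, Si) counts −1, and each C–C bond counts 0. Tallying each carbon:
C1: 1C, 1H, 2Br → 0 − 1 + 2 = +1
C2: 2C, 2H → 0 − 2 = -2
C3: 2C, 1H, 1Cl → 0 − 1 + 1 = 0
C4: 2C, 1H, 1F → 0 − 1 + 1 = 0
C5: 2C, 2Br → 0 + 2 = +2
C6: 1C, 1H, 2Br → 0 − 1 + 2 = +1
2 carbons (C3, C4) meet the condition.

2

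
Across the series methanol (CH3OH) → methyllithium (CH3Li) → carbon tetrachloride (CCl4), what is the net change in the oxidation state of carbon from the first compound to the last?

+6

Carbon oxidation states along the series — methanol: -2, methyllithium: -4, carbon tetrachloride: +4.
Net change = +4 − (-2) = +6.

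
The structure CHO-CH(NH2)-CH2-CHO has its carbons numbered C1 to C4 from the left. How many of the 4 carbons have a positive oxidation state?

2

Tallying each carbon's bonds:
C1: 1C, 1H, 2O → 0 − 1 + 2 = +1
C2: 2C, 1H, 1N → 0 − 1 + 1 = 0
C3: 2C, 2H → 0 − 2 = -2
C4: 1C, 1H, 2O → 0 − 1 + 2 = +1
2 carbons (C1, C4) meet the condition.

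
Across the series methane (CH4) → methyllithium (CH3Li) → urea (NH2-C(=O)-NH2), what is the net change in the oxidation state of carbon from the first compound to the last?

Carbon oxidation states along the series — methane: -4, methyllithium: -4, urea: +4.
Net change = +4 − (-4) = +8.

+8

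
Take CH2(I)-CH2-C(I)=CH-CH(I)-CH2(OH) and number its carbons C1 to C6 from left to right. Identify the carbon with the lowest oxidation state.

Tallying each carbon's bonds:
C1: 1C, 2H, 1I → 0 − 2 + 1 = -1
C2: 2C, 2H → 0 − 2 = -2
C3: 3C, 1I → 0 + 1 = +1
C4: 3C, 1H → 0 − 1 = -1
C5: 2C, 1H, 1I → 0 − 1 + 1 = 0
C6: 1C, 2H, 1O → 0 − 2 + 1 = -1
The most reduced carbon is C2 at -2.

C2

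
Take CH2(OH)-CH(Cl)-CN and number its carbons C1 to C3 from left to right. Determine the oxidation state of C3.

C3 has one bond to C (0), a triple bond to N (3×+1 = +3).
Oxidation state = 0 + 3 = +3.

+3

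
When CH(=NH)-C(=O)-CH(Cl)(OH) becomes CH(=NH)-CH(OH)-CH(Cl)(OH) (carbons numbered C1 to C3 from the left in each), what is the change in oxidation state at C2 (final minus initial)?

-2

Before: C2 has 2 bonds to C, 2 bonds to O → oxidation state +2.
After: C2 has 2 bonds to C, 1 bond to H, 1 bond to O → oxidation state 0.
Δ = 0 − (+2) = -2, so this is a reduction at C2.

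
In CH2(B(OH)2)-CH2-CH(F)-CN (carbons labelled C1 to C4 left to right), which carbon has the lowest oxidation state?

Each bond to a more electronegative atom (O, N, halogen) counts +1, each bond to a less electronegative atom (H, metal, B, Si) counts −1, and each C–C bond counts 0. Tallying each carbon:
C1: 1C, 2H, 1B → 0 − 2 − 1 = -3
C2: 2C, 2H → 0 − 2 = -2
C3: 2C, 1H, 1F → 0 − 1 + 1 = 0
C4: 1C, 3N → 0 + 3 = +3
The most reduced carbon is C1 at -3.

C1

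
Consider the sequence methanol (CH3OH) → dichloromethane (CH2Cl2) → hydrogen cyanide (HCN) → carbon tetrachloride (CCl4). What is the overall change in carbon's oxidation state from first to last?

Carbon oxidation states along the series — methanol: -2, dichloromethane: 0, hydrogen cyanide: +2, carbon tetrachloride: +4.
Net change = +4 − (-2) = +6.

+6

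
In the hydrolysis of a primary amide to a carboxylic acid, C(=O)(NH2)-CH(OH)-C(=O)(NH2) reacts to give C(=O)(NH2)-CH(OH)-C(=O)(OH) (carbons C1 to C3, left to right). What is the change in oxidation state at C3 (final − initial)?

0

Before: C3 has 1 bond to C, 2 bonds to O, 1 bond to N → oxidation state +3.
After: C3 has 1 bond to C, 3 bonds to O → oxidation state +3.
Δ = +3 − (+3) = 0, so no net redox change at C3.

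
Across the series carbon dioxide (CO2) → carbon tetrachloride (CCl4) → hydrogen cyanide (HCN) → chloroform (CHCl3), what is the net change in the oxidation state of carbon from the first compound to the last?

Carbon oxidation states along the series — carbon dioxide: +4, carbon tetrachloride: +4, hydrogen cyanide: +2, chloroform: +2.
Net change = +2 − (+4) = -2.

-2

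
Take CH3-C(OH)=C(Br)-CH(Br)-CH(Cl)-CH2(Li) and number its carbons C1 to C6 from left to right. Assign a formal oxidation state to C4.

C4 has one bond to C (0), one bond to C (0), one bond to Br (+1), one bond to H (-1).
Oxidation state = 0 + 0 + 1 − 1 = 0.

0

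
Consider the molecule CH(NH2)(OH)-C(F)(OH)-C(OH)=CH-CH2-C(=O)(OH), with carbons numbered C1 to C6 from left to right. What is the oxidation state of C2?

Assign +1 per bond to O/N/halogen, −1 per bond to H or an electropositive element, and 0 per bond to carbon.
C2 has one bond to C (0), one bond to C (0), one bond to F (+1), one bond to O (+1).
Oxidation state = 0 + 0 + 1 + 1 = +2.

+2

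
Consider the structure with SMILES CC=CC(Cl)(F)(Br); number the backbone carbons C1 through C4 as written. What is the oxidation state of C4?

+3

Each bond to a more electronegative atom (O, N, halogen) counts +1, each bond to a less electronegative atom (H, metal, B, Si) counts −1, and each C–C bond counts 0.
C4 has one bond to C (0), one bond to Cl (+1), one bond to F (+1), one bond to Br (+1).
Oxidation state = 0 + 1 + 1 + 1 = +3.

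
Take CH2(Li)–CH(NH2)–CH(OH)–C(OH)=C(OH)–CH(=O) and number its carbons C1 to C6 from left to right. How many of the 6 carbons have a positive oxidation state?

3

Assign +1 per bond to O/N/halogen, −1 per bond to H or an electropositive element, and 0 per bond to carbon. Tallying each carbon:
C1: 1C, 2H, 1Li → 0 − 2 − 1 = -3
C2: 2C, 1H, 1N → 0 − 1 + 1 = 0
C3: 2C, 1H, 1O → 0 − 1 + 1 = 0
C4: 3C, 1O → 0 + 1 = +1
C5: 3C, 1O → 0 + 1 = +1
C6: 1C, 1H, 2O → 0 − 1 + 2 = +1
3 carbons (C4, C5, C6) meet the condition.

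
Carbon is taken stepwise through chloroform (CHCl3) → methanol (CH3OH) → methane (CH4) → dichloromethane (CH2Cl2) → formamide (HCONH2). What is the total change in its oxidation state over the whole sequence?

0

Carbon oxidation states along the series — chloroform: +2, methanol: -2, methane: -4, dichloromethane: 0, formamide: +2.
Net change = +2 − (+2) = 0.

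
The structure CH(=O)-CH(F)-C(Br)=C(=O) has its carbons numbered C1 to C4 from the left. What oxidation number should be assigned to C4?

Each bond to a more electronegative atom (O, N, halogen) counts +1, each bond to a less electronegative atom (H, metal, B, Si) counts −1, and each C–C bond counts 0.
C4 has a double bond to C (2×0 = 0), a double bond to O (2×+1 = +2).
Oxidation state = 0 + 2 = +2.

+2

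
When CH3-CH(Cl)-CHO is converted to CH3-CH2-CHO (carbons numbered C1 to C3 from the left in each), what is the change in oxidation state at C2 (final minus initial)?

-2

Before: C2 has 2 bonds to C, 1 bond to H, 1 bond to Cl → oxidation state 0.
After: C2 has 2 bonds to C, 2 bonds to H → oxidation state -2.
Δ = -2 − (0) = -2, so this is a reduction at C2.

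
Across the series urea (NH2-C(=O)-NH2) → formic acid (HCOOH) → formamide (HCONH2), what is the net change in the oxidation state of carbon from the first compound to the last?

-2

Carbon oxidation states along the series — urea: +4, formic acid: +2, formamide: +2.
Net change = +2 − (+4) = -2.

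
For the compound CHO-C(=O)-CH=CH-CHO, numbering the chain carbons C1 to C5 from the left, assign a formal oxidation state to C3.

-1

Each bond to a more electronegative atom (O, N, halogen) counts +1, each bond to a less electronegative atom (H, metal, B, Si) counts −1, and each C–C bond counts 0.
C3 has one bond to C (0), a double bond to C (2×0 = 0), one bond to H (-1).
Oxidation state = 0 + 0 − 1 = -1.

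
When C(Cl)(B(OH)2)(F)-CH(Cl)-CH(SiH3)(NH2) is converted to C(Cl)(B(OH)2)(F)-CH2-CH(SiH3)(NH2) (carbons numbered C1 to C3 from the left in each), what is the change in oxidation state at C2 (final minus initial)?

Before: C2 has 2 bonds to C, 1 bond to H, 1 bond to Cl → oxidation state 0.
After: C2 has 2 bonds to C, 2 bonds to H → oxidation state -2.
Δ = -2 − (0) = -2, so this is a reduction at C2.

-2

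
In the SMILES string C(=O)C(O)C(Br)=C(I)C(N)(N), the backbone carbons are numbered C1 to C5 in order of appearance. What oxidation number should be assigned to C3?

+1

Count +1 for every bond to an atom more electronegative than carbon and −1 for every bond to one less electronegative; C–C bonds are 0.
C3 has one bond to C (0), a double bond to C (2×0 = 0), one bond to Br (+1).
Oxidation state = 0 + 0 + 1 = +1.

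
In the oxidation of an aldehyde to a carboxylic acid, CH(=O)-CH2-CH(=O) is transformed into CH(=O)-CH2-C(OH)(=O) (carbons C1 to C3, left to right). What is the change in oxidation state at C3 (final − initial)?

Before: C3 has 1 bond to C, 1 bond to H, 2 bonds to O → oxidation state +1.
After: C3 has 1 bond to C, 3 bonds to O → oxidation state +3.
Δ = +3 − (+1) = +2, so this is an oxidation at C3.

+2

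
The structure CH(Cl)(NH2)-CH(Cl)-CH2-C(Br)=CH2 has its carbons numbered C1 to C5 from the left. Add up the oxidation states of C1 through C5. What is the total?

-2

Tallying each carbon's bonds:
C1: 1C, 1H, 1N, 1Cl → 0 − 1 + 1 + 1 = +1
C2: 2C, 1H, 1Cl → 0 − 1 + 1 = 0
C3: 2C, 2H → 0 − 2 = -2
C4: 3C, 1Br → 0 + 1 = +1
C5: 2C, 2H → 0 − 2 = -2
Sum = +1 + 0 − 2 + 1 − 2 = -2.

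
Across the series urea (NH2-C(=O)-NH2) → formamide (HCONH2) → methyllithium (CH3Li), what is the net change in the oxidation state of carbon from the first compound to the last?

Carbon oxidation states along the series — urea: +4, formamide: +2, methyllithium: -4.
Net change = -4 − (+4) = -8.

-8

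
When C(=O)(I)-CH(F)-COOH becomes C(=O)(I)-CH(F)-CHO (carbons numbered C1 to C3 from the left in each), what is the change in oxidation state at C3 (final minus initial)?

Before: C3 has 1 bond to C, 3 bonds to O → oxidation state +3.
After: C3 has 1 bond to C, 1 bond to H, 2 bonds to O → oxidation state +1.
Δ = +1 − (+3) = -2, so this is a reduction at C3.

-2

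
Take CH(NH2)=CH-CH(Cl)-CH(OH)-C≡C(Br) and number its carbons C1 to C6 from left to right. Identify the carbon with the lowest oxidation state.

C2

Tallying each carbon's bonds:
C1: 2C, 1H, 1N → 0 − 1 + 1 = 0
C2: 3C, 1H → 0 − 1 = -1
C3: 2C, 1H, 1Cl → 0 − 1 + 1 = 0
C4: 2C, 1H, 1O → 0 − 1 + 1 = 0
C5: 4C → 0 = 0
C6: 3C, 1Br → 0 + 1 = +1
The most reduced carbon is C2 at -1.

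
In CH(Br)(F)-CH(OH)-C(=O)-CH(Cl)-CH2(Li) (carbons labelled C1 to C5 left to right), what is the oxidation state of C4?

0

C4 has one bond to C (0), one bond to C (0), one bond to Cl (+1), one bond to H (-1).
Oxidation state = 0 + 0 + 1 − 1 = 0.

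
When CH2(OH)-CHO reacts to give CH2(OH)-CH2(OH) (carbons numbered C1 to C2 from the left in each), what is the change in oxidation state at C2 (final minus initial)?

-2

Before: C2 has 1 bond to C, 1 bond to H, 2 bonds to O → oxidation state +1.
After: C2 has 1 bond to C, 2 bonds to H, 1 bond to O → oxidation state -1.
Δ = -1 − (+1) = -2, so this is a reduction at C2.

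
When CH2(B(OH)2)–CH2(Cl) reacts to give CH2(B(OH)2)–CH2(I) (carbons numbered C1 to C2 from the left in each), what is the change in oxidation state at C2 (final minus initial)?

Before: C2 has 1 bond to C, 2 bonds to H, 1 bond to Cl → oxidation state -1.
After: C2 has 1 bond to C, 2 bonds to H, 1 bond to I → oxidation state -1.
Δ = -1 − (-1) = 0, so no net redox change at C2.

0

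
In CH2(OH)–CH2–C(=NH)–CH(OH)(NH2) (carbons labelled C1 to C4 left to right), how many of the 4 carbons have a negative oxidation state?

2

Count +1 for every bond to an atom more electronegative than carbon and −1 for every bond to one less electronegative; C–C bonds are 0. Tallying each carbon:
C1: 1C, 2H, 1O → 0 − 2 + 1 = -1
C2: 2C, 2H → 0 − 2 = -2
C3: 2C, 2N → 0 + 2 = +2
C4: 1C, 1H, 1O, 1N → 0 − 1 + 1 + 1 = +1
2 carbons (C1, C2) meet the condition.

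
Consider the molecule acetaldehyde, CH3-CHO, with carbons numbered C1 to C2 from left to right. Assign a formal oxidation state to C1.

-3

Each bond to a more electronegative atom (O, N, halogen) counts +1, each bond to a less electronegative atom (H, metal, B, Si) counts −1, and each C–C bond counts 0.
C1 has one bond to H (-1), one bond to H (-1), one bond to H (-1), one bond to C (0).
Oxidation state = -1 − 1 − 1 + 0 = -3.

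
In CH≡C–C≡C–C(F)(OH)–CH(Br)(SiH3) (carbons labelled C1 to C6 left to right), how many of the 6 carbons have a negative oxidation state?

Count +1 for every bond to an atom more electronegative than carbon and −1 for every bond to one less electronegative; C–C bonds are 0. Tallying each carbon:
C1: 3C, 1H → 0 − 1 = -1
C2: 4C → 0 = 0
C3: 4C → 0 = 0
C4: 4C → 0 = 0
C5: 2C, 1O, 1F → 0 + 1 + 1 = +2
C6: 1C, 1H, 1Br, 1Si → 0 − 1 + 1 − 1 = -1
2 carbons (C1, C6) meet the condition.

2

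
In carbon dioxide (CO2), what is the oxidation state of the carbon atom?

The carbon has a double bond to O (2×+1 = +2), a double bond to O (2×+1 = +2).
Oxidation state = +2 + 2 = +4.

+4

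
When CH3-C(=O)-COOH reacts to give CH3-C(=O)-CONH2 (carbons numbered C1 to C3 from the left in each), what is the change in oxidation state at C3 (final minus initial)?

Before: C3 has 1 bond to C, 3 bonds to O → oxidation state +3.
After: C3 has 1 bond to C, 2 bonds to O, 1 bond to N → oxidation state +3.
Δ = +3 − (+3) = 0, so no net redox change at C3.

0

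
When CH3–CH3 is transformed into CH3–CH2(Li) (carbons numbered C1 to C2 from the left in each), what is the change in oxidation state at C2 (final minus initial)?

0

Before: C2 has 1 bond to C, 3 bonds to H → oxidation state -3.
After: C2 has 1 bond to C, 2 bonds to H, 1 bond to Li → oxidation state -3.
Δ = -3 − (-3) = 0, so no net redox change at C2.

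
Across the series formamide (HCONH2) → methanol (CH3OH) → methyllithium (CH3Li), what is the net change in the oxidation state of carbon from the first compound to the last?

Carbon oxidation states along the series — formamide: +2, methanol: -2, methyllithium: -4.
Net change = -4 − (+2) = -6.

-6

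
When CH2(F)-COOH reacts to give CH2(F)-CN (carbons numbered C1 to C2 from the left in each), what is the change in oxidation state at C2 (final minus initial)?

Before: C2 has 1 bond to C, 3 bonds to O → oxidation state +3.
After: C2 has 1 bond to C, 3 bonds to N → oxidation state +3.
Δ = +3 − (+3) = 0, so no net redox change at C2.

0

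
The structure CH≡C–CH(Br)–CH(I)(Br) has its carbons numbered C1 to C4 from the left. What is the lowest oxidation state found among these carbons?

Tallying each carbon's bonds:
C1: 3C, 1H → 0 − 1 = -1
C2: 4C → 0 = 0
C3: 2C, 1H, 1Br → 0 − 1 + 1 = 0
C4: 1C, 1H, 1Br, 1I → 0 − 1 + 1 + 1 = +1
The lowest value is -1.

-1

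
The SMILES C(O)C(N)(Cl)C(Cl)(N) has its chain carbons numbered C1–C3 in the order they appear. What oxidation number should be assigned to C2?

+2

C2 has one bond to C (0), one bond to C (0), one bond to N (+1), one bond to Cl (+1).
Oxidation state = 0 + 0 + 1 + 1 = +2.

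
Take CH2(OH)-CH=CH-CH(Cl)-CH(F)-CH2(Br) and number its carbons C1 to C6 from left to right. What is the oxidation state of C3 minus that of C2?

0

C3: 3C, 1H → 0 − 1 = -1
C2: 3C, 1H → 0 − 1 = -1
Difference: -1 − (-1) = 0.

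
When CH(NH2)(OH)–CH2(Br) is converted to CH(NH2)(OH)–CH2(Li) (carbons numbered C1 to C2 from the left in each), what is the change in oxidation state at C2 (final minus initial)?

Before: C2 has 1 bond to C, 2 bonds to H, 1 bond to Br → oxidation state -1.
After: C2 has 1 bond to C, 2 bonds to H, 1 bond to Li → oxidation state -3.
Δ = -3 − (-1) = -2, so this is a reduction at C2.

-2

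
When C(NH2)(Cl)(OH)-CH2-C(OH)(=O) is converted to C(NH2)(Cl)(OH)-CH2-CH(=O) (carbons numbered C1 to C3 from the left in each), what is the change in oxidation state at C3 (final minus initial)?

Before: C3 has 1 bond to C, 3 bonds to O → oxidation state +3.
After: C3 has 1 bond to C, 1 bond to H, 2 bonds to O → oxidation state +1.
Δ = +1 − (+3) = -2, so this is a reduction at C3.

-2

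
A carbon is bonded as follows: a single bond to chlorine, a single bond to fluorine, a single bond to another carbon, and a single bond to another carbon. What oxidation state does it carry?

The carbon has one bond to C (0), one bond to C (0), one bond to Cl (+1), one bond to F (+1).
Oxidation state = 0 + 0 + 1 + 1 = +2.

+2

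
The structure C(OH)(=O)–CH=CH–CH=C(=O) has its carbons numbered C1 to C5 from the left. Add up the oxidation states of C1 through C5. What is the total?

Each bond to a more electronegative atom (O, N, halogen) counts +1, each bond to a less electronegative atom (H, metal, B, Si) counts −1, and each C–C bond counts 0. Tallying each carbon:
C1: 1C, 3O → 0 + 3 = +3
C2: 3C, 1H → 0 − 1 = -1
C3: 3C, 1H → 0 − 1 = -1
C4: 3C, 1H → 0 − 1 = -1
C5: 2C, 2O → 0 + 2 = +2
Sum = +3 − 1 − 1 − 1 + 2 = +2.

+2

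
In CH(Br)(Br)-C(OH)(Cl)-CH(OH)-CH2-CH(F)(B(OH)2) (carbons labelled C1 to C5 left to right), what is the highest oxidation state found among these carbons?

+2

Tallying each carbon's bonds:
C1: 1C, 1H, 2Br → 0 − 1 + 2 = +1
C2: 2C, 1O, 1Cl → 0 + 1 + 1 = +2
C3: 2C, 1H, 1O → 0 − 1 + 1 = 0
C4: 2C, 2H → 0 − 2 = -2
C5: 1C, 1H, 1F, 1B → 0 − 1 + 1 − 1 = -1
The highest value is +2.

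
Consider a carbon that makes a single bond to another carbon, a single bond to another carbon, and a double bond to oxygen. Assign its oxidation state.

+2

The carbon has one bond to C (0), one bond to C (0), a double bond to O (2×+1 = +2).
Oxidation state = 0 + 0 + 2 = +2.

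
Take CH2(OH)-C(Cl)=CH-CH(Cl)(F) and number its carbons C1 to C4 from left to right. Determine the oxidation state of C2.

C2 has one bond to C (0), a double bond to C (2×0 = 0), one bond to Cl (+1).
Oxidation state = 0 + 0 + 1 = +1.

+1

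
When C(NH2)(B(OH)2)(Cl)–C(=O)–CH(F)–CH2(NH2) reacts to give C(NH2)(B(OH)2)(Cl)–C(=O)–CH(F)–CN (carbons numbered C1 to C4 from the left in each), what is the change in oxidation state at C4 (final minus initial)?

Before: C4 has 1 bond to C, 2 bonds to H, 1 bond to N → oxidation state -1.
After: C4 has 1 bond to C, 3 bonds to N → oxidation state +3.
Δ = +3 − (-1) = +4, so this is an oxidation at C4.

+4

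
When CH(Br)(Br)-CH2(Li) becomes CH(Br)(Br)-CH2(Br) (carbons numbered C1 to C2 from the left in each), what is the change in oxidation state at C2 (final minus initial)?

Before: C2 has 1 bond to C, 2 bonds to H, 1 bond to Li → oxidation state -3.
After: C2 has 1 bond to C, 2 bonds to H, 1 bond to Br → oxidation state -1.
Δ = -1 − (-3) = +2, so this is an oxidation at C2.

+2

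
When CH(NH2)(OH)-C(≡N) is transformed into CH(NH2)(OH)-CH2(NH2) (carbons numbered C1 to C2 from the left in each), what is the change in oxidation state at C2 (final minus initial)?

Before: C2 has 1 bond to C, 3 bonds to N → oxidation state +3.
After: C2 has 1 bond to C, 2 bonds to H, 1 bond to N → oxidation state -1.
Δ = -1 − (+3) = -4, so this is a reduction at C2.

-4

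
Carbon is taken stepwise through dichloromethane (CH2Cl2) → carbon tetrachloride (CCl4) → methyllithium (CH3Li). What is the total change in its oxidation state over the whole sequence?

-4

Carbon oxidation states along the series — dichloromethane: 0, carbon tetrachloride: +4, methyllithium: -4.
Net change = -4 − (0) = -4.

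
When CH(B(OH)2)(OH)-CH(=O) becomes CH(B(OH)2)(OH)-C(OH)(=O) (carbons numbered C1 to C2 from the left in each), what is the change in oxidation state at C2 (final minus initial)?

Before: C2 has 1 bond to C, 1 bond to H, 2 bonds to O → oxidation state +1.
After: C2 has 1 bond to C, 3 bonds to O → oxidation state +3.
Δ = +3 − (+1) = +2, so this is an oxidation at C2.

+2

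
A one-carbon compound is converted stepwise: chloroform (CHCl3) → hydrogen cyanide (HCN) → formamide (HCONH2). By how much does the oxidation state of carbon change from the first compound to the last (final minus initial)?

0

Carbon oxidation states along the series — chloroform: +2, hydrogen cyanide: +2, formamide: +2.
Net change = +2 − (+2) = 0.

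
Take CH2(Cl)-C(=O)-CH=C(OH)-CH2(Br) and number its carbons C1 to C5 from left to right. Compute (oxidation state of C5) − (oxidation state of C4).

-2

C5: 1C, 2H, 1Br → 0 − 2 + 1 = -1
C4: 3C, 1O → 0 + 1 = +1
Difference: -1 − (+1) = -2.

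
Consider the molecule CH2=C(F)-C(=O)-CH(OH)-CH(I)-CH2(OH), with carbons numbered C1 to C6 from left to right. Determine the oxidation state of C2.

Count +1 for every bond to an atom more electronegative than carbon and −1 for every bond to one less electronegative; C–C bonds are 0.
C2 has a double bond to C (2×0 = 0), one bond to C (0), one bond to F (+1).
Oxidation state = 0 + 0 + 1 = +1.

+1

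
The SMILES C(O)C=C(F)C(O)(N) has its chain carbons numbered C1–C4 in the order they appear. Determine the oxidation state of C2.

-1

Bonds to more-electronegative neighbours contribute +1 each, bonds to H or metals contribute −1 each, and C–C bonds contribute 0.
C2 has one bond to C (0), a double bond to C (2×0 = 0), one bond to H (-1).
Oxidation state = 0 + 0 − 1 = -1.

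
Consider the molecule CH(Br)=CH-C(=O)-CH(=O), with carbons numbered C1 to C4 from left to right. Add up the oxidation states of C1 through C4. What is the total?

Tallying each carbon's bonds:
C1: 2C, 1H, 1Br → 0 − 1 + 1 = 0
C2: 3C, 1H → 0 − 1 = -1
C3: 2C, 2O → 0 + 2 = +2
C4: 1C, 1H, 2O → 0 − 1 + 2 = +1
Sum = 0 − 1 + 2 + 1 = +2.

+2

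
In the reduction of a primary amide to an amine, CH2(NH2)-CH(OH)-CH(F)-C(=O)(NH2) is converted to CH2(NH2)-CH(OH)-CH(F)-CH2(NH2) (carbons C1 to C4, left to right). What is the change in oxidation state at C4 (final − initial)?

-4

Before: C4 has 1 bond to C, 2 bonds to O, 1 bond to N → oxidation state +3.
After: C4 has 1 bond to C, 2 bonds to H, 1 bond to N → oxidation state -1.
Δ = -1 − (+3) = -4, so this is a reduction at C4.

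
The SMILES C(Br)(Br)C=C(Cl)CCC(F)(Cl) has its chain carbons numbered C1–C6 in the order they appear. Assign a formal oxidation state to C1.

Each bond to a more electronegative atom (O, N, halogen) counts +1, each bond to a less electronegative atom (H, metal, B, Si) counts −1, and each C–C bond counts 0.
C1 has one bond to C (0), one bond to Br (+1), one bond to H (-1), one bond to Br (+1).
Oxidation state = 0 + 1 − 1 + 1 = +1.

+1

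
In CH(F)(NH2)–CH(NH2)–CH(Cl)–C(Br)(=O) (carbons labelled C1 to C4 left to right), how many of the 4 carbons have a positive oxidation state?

Bonds to more-electronegative neighbours contribute +1 each, bonds to H or metals contribute −1 each, and C–C bonds contribute 0. Tallying each carbon:
C1: 1C, 1H, 1N, 1F → 0 − 1 + 1 + 1 = +1
C2: 2C, 1H, 1N → 0 − 1 + 1 = 0
C3: 2C, 1H, 1Cl → 0 − 1 + 1 = 0
C4: 1C, 2O, 1Br → 0 + 2 + 1 = +3
2 carbons (C1, C4) meet the condition.

2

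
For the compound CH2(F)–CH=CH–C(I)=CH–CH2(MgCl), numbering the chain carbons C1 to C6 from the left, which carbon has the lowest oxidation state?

C6

Bonds to more-electronegative neighbours contribute +1 each, bonds to H or metals contribute −1 each, and C–C bonds contribute 0. Tallying each carbon:
C1: 1C, 2H, 1F → 0 − 2 + 1 = -1
C2: 3C, 1H → 0 − 1 = -1
C3: 3C, 1H → 0 − 1 = -1
C4: 3C, 1I → 0 + 1 = +1
C5: 3C, 1H → 0 − 1 = -1
C6: 1C, 2H, 1Mg → 0 − 2 − 1 = -3
The most reduced carbon is C6 at -3.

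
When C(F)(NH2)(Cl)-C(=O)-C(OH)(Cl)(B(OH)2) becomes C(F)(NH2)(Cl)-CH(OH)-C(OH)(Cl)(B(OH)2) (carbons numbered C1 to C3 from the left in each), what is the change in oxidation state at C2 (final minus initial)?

Before: C2 has 2 bonds to C, 2 bonds to O → oxidation state +2.
After: C2 has 2 bonds to C, 1 bond to H, 1 bond to O → oxidation state 0.
Δ = 0 − (+2) = -2, so this is a reduction at C2.

-2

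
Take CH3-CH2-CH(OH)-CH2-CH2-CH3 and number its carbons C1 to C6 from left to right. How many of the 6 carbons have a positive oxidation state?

0

Tallying each carbon's bonds:
C1: 1C, 3H → 0 − 3 = -3
C2: 2C, 2H → 0 − 2 = -2
C3: 2C, 1H, 1O → 0 − 1 + 1 = 0
C4: 2C, 2H → 0 − 2 = -2
C5: 2C, 2H → 0 − 2 = -2
C6: 1C, 3H → 0 − 3 = -3
0 carbons meet the condition.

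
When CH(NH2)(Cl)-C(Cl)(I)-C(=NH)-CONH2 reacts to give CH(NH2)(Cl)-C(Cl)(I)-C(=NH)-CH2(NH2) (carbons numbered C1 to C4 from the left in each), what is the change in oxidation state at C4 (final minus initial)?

Before: C4 has 1 bond to C, 2 bonds to O, 1 bond to N → oxidation state +3.
After: C4 has 1 bond to C, 2 bonds to H, 1 bond to N → oxidation state -1.
Δ = -1 − (+3) = -4, so this is a reduction at C4.

-4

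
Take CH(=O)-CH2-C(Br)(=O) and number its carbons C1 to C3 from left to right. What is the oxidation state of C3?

C3 has one bond to C (0), one bond to Br (+1), a double bond to O (2×+1 = +2).
Oxidation state = 0 + 1 + 2 = +3.

+3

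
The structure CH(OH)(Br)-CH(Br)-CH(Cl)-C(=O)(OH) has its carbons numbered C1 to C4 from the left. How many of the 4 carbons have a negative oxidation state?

Each bond to a more electronegative atom (O, N, halogen) counts +1, each bond to a less electronegative atom (H, metal, B, Si) counts −1, and each C–C bond counts 0. Tallying each carbon:
C1: 1C, 1H, 1O, 1Br → 0 − 1 + 1 + 1 = +1
C2: 2C, 1H, 1Br → 0 − 1 + 1 = 0
C3: 2C, 1H, 1Cl → 0 − 1 + 1 = 0
C4: 1C, 3O → 0 + 3 = +3
0 carbons meet the condition.

0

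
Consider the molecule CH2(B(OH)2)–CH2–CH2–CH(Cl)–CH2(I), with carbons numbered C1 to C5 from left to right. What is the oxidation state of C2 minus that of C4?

-2

C2: 2C, 2H → 0 − 2 = -2
C4: 2C, 1H, 1Cl → 0 − 1 + 1 = 0
Difference: -2 − (0) = -2.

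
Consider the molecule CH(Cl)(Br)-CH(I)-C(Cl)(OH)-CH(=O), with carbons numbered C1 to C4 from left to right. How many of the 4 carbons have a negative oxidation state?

0

Tallying each carbon's bonds:
C1: 1C, 1H, 1Cl, 1Br → 0 − 1 + 1 + 1 = +1
C2: 2C, 1H, 1I → 0 − 1 + 1 = 0
C3: 2C, 1O, 1Cl → 0 + 1 + 1 = +2
C4: 1C, 1H, 2O → 0 − 1 + 2 = +1
0 carbons meet the condition.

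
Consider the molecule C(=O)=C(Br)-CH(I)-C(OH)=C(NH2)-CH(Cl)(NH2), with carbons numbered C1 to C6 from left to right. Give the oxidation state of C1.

+2

C1 has a double bond to C (2×0 = 0), a double bond to O (2×+1 = +2).
Oxidation state = 0 + 2 = +2.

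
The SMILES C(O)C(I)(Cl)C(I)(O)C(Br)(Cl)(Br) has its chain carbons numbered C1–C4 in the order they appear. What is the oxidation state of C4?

+3

C4 has one bond to C (0), one bond to Br (+1), one bond to Cl (+1), one bond to Br (+1).
Oxidation state = 0 + 1 + 1 + 1 = +3.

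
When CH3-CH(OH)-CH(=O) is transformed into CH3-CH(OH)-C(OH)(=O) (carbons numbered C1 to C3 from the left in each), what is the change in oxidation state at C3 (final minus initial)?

+2

Before: C3 has 1 bond to C, 1 bond to H, 2 bonds to O → oxidation state +1.
After: C3 has 1 bond to C, 3 bonds to O → oxidation state +3.
Δ = +3 − (+1) = +2, so this is an oxidation at C3.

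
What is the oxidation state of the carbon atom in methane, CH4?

-4

Bonds to more-electronegative neighbours contribute +1 each, bonds to H or metals contribute −1 each, and C–C bonds contribute 0.
The carbon has one bond to H (-1), one bond to H (-1), one bond to H (-1), one bond to H (-1).
Oxidation state = -1 − 1 − 1 − 1 = -4.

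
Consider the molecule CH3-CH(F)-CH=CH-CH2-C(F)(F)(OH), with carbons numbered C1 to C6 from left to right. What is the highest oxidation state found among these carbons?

+3

Tallying each carbon's bonds:
C1: 1C, 3H → 0 − 3 = -3
C2: 2C, 1H, 1F → 0 − 1 + 1 = 0
C3: 3C, 1H → 0 − 1 = -1
C4: 3C, 1H → 0 − 1 = -1
C5: 2C, 2H → 0 − 2 = -2
C6: 1C, 1O, 2F → 0 + 1 + 2 = +3
The highest value is +3.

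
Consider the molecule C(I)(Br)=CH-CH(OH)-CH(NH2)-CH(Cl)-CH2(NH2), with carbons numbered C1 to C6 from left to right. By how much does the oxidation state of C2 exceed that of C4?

-1

C2: 3C, 1H → 0 − 1 = -1
C4: 2C, 1H, 1N → 0 − 1 + 1 = 0
Difference: -1 − (0) = -1.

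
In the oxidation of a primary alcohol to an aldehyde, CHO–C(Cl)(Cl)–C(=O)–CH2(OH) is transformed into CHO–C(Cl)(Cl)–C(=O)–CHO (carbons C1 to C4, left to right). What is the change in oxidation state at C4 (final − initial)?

+2

Before: C4 has 1 bond to C, 2 bonds to H, 1 bond to O → oxidation state -1.
After: C4 has 1 bond to C, 1 bond to H, 2 bonds to O → oxidation state +1.
Δ = +1 − (-1) = +2, so this is an oxidation at C4.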